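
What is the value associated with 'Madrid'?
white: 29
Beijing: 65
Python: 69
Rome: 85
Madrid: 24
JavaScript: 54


Looking up key 'Madrid'
Value: 24

24


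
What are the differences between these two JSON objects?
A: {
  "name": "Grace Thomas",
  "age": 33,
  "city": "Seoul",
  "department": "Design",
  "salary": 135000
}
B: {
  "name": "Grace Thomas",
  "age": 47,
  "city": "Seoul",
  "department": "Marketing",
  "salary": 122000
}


Comparing each field (in key order):
  name: same
  age: DIFFERENT
  city: same
  department: DIFFERENT
  salary: DIFFERENT
Differences:
  age: 33 -> 47
  department: Design -> Marketing
  salary: 135000 -> 122000

3 field(s) changed

3 changes: age, department, salary


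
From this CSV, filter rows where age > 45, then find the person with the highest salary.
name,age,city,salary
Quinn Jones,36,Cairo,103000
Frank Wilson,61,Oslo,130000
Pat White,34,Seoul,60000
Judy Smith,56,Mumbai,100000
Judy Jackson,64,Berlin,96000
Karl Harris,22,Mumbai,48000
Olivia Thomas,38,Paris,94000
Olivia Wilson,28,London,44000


Filter: age > 45
Sort by: salary (descending)

Filtered records (3):
  Frank Wilson, age 61, salary $130000
  Judy Smith, age 56, salary $100000
  Judy Jackson, age 64, salary $96000

Highest salary: Frank Wilson ($130000)

Frank Wilson


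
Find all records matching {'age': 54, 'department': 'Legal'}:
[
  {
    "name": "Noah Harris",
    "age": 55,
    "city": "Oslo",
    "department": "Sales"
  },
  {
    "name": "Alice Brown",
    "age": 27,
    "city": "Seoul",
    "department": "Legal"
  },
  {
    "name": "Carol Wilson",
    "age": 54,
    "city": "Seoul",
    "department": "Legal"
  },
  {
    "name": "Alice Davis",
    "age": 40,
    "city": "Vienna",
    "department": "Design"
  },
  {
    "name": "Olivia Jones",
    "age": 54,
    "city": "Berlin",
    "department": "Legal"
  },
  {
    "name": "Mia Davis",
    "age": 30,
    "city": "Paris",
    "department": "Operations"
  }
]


Search criteria: {'age': 54, 'department': 'Legal'}

Checking 6 records:
  Noah Harris: {age: 55, department: Sales}
  Alice Brown: {age: 27, department: Legal}
  Carol Wilson: {age: 54, department: Legal} <-- MATCH
  Alice Davis: {age: 40, department: Design}
  Olivia Jones: {age: 54, department: Legal} <-- MATCH
  Mia Davis: {age: 30, department: Operations}

Matches: ["Carol Wilson", "Olivia Jones"]

["Carol Wilson", "Olivia Jones"]


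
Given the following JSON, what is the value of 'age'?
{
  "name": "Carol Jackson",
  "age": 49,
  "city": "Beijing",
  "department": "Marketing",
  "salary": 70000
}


Looking up field 'age'
Value: 49

49


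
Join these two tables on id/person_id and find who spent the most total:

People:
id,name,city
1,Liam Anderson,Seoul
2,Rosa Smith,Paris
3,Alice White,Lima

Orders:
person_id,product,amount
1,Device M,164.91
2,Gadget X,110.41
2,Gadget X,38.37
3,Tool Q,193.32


Join on: people.id = orders.person_id

Joined rows:
  Liam Anderson (Seoul) bought Device M for $164.91
  Rosa Smith (Paris) bought Gadget X for $110.41
  Rosa Smith (Paris) bought Gadget X for $38.37
  Alice White (Lima) bought Tool Q for $193.32

Total per person:
  Alice White: $193.32
  Liam Anderson: $164.91
  Rosa Smith: $148.78

Top spender: Alice White ($193.32)

Alice White ($193.32)


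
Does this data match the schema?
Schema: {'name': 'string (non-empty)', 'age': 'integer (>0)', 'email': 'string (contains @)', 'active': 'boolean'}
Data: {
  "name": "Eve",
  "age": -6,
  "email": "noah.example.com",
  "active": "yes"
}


Validating each field against schema:
  name: OK (non-empty string)
  age: FAIL (-6 is not > 0)
  email: FAIL ("noah.example.com" does not contain @)
  active: FAIL ("yes" is not a boolean)

Result: INVALID (3 errors: age, email, active)

INVALID (3 errors: age, email, active)


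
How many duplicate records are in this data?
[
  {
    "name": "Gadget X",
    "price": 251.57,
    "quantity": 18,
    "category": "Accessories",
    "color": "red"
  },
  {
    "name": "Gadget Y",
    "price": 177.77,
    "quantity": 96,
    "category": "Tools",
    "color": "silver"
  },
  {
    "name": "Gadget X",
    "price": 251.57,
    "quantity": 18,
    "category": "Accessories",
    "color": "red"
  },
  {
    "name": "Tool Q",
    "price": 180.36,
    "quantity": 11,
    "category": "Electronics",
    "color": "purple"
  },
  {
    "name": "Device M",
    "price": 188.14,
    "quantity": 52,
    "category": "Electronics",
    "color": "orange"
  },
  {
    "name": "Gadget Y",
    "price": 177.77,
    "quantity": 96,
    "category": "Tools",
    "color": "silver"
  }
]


Checking 6 records for duplicates:

  Row 1: Gadget X ($251.57, qty 18)
  Row 2: Gadget Y ($177.77, qty 96)
  Row 3: Gadget X ($251.57, qty 18) <-- DUPLICATE
  Row 4: Tool Q ($180.36, qty 11)
  Row 5: Device M ($188.14, qty 52)
  Row 6: Gadget Y ($177.77, qty 96) <-- DUPLICATE

Duplicates found: 2
Unique records: 4

2 duplicates, 4 unique


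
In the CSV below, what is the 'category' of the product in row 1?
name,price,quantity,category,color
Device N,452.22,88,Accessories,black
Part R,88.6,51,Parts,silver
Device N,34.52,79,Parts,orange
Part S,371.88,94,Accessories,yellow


Query: Row 1 ('Device N'), column 'category'
Value: Accessories

Accessories


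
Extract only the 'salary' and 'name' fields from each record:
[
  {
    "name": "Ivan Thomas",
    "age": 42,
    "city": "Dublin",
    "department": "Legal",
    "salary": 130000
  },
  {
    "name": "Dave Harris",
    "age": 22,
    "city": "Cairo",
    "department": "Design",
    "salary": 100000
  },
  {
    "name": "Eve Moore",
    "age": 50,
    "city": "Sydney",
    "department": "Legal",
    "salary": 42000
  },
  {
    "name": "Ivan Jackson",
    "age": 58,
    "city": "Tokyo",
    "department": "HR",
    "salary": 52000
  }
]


Original: 4 records with fields: name, age, city, department, salary
Keep: ['salary', 'name']
Drop: ['age', 'city', 'department']
Result: 4 records, 2 fields each

[
  {
    "salary": 130000,
    "name": "Ivan Thomas"
  },
  {
    "salary": 100000,
    "name": "Dave Harris"
  },
  {
    "salary": 42000,
    "name": "Eve Moore"
  },
  {
    "salary": 52000,
    "name": "Ivan Jackson"
  }
]


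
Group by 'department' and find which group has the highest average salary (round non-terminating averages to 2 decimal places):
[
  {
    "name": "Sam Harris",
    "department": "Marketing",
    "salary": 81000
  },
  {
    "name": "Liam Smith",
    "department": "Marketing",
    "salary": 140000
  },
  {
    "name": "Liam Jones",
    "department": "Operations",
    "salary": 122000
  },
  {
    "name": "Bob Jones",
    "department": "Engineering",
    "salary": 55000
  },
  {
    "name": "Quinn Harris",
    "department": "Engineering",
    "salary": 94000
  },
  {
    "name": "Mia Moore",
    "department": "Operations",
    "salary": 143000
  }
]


Group by: department

Groups:
  Engineering: 2 people, avg salary = 149000/2 = $74500
  Marketing: 2 people, avg salary = 221000/2 = $110500
  Operations: 2 people, avg salary = 265000/2 = $132500

Highest average salary: Operations ($132500)

Operations ($132500)


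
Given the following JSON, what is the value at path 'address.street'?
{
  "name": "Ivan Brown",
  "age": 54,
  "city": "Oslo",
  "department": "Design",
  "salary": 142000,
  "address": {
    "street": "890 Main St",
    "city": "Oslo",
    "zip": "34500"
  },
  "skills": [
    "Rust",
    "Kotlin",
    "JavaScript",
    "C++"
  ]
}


Query: address.street
Path: address -> street
Value: 890 Main St

890 Main St


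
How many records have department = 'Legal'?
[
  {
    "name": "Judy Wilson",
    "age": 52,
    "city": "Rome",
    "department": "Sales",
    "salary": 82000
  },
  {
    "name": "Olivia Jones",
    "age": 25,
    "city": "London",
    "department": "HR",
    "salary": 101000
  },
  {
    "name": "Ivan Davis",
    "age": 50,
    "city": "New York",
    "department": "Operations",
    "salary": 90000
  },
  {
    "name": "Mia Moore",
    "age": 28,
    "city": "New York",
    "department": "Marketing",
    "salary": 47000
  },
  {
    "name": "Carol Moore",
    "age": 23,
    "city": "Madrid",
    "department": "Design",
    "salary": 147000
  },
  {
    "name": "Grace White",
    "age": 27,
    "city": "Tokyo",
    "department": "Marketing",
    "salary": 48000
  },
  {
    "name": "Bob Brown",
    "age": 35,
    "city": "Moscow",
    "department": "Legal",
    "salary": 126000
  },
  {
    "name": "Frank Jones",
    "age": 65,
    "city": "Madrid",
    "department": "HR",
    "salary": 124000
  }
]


Data: 8 records
Condition: department = 'Legal'

Checking each record:
  Judy Wilson: Sales
  Olivia Jones: HR
  Ivan Davis: Operations
  Mia Moore: Marketing
  Carol Moore: Design
  Grace White: Marketing
  Bob Brown: Legal MATCH
  Frank Jones: HR

Count: 1

1


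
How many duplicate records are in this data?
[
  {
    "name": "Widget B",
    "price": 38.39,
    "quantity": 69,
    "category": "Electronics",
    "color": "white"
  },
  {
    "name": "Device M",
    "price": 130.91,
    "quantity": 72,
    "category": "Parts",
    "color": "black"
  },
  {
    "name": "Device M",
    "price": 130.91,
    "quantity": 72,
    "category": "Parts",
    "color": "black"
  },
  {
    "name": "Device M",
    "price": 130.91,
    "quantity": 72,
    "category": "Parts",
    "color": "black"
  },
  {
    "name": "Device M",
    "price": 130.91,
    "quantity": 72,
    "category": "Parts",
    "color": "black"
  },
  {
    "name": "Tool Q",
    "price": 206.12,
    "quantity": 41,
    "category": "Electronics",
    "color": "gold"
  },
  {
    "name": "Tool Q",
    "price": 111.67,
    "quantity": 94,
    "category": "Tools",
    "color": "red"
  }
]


Checking 7 records for duplicates:

  Row 1: Widget B ($38.39, qty 69)
  Row 2: Device M ($130.91, qty 72)
  Row 3: Device M ($130.91, qty 72) <-- DUPLICATE
  Row 4: Device M ($130.91, qty 72) <-- DUPLICATE
  Row 5: Device M ($130.91, qty 72) <-- DUPLICATE
  Row 6: Tool Q ($206.12, qty 41)
  Row 7: Tool Q ($111.67, qty 94)

Duplicates found: 3
Unique records: 4

3 duplicates, 4 unique


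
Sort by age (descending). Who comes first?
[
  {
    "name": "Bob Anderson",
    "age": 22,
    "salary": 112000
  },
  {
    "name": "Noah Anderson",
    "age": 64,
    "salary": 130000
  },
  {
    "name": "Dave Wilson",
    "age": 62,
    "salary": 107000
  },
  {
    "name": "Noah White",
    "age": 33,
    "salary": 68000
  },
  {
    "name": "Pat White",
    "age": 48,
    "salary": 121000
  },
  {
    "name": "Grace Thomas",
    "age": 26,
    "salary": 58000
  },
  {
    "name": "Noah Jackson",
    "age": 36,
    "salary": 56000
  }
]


Sort by: age (descending)

Sorted order:
  1. Noah Anderson (age = 64)
  2. Dave Wilson (age = 62)
  3. Pat White (age = 48)
  4. Noah Jackson (age = 36)
  5. Noah White (age = 33)
  6. Grace Thomas (age = 26)
  7. Bob Anderson (age = 22)

First: Noah Anderson

Noah Anderson


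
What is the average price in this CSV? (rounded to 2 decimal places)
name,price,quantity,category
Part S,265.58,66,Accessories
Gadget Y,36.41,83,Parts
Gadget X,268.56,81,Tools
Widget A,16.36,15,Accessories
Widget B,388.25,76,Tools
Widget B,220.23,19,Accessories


Computing average price:
Values: [265.58, 36.41, 268.56, 16.36, 388.25, 220.23]
Sum = 1195.39
Count = 6
Average = 1195.39/6 ≈ 199.23 (rounded to 2 decimal places)

199.23


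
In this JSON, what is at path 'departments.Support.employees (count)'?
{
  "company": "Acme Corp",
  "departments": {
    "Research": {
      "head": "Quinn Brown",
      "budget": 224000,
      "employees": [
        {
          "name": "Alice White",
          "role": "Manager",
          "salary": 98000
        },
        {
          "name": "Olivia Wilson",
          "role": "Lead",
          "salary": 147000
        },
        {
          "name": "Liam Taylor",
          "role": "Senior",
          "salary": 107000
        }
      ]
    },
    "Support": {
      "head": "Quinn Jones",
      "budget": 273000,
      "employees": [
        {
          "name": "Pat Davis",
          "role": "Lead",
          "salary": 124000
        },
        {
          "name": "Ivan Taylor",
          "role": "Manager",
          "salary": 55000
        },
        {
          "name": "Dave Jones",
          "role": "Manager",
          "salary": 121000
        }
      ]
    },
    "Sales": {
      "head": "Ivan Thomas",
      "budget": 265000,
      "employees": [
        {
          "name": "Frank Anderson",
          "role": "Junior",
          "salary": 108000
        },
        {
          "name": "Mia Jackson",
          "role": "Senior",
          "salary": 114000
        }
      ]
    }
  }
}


Path: departments.Support.employees (count)

Navigate:
  -> departments
  -> Support
  -> employees (array, length 3)

3


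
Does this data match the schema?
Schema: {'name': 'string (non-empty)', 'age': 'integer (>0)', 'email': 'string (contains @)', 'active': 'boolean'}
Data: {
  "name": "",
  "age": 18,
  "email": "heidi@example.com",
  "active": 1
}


Validating each field against schema:
  name: FAIL ("" is an empty string)
  age: OK (positive integer)
  email: OK (string with @)
  active: FAIL (1 is not a boolean)

Result: INVALID (2 errors: name, active)

INVALID (2 errors: name, active)


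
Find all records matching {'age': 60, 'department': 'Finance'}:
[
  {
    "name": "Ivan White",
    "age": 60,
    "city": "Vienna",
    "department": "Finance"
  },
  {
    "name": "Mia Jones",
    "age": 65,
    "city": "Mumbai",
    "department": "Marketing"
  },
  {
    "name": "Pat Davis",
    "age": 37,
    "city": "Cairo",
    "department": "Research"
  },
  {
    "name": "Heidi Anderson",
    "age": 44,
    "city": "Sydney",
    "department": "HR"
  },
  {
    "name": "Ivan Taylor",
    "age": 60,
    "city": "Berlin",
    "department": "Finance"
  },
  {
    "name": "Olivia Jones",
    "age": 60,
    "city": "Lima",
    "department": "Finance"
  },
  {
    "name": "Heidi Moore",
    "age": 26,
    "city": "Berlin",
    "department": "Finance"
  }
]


Search criteria: {'age': 60, 'department': 'Finance'}

Checking 7 records:
  Ivan White: {age: 60, department: Finance} <-- MATCH
  Mia Jones: {age: 65, department: Marketing}
  Pat Davis: {age: 37, department: Research}
  Heidi Anderson: {age: 44, department: HR}
  Ivan Taylor: {age: 60, department: Finance} <-- MATCH
  Olivia Jones: {age: 60, department: Finance} <-- MATCH
  Heidi Moore: {age: 26, department: Finance}

Matches: ["Ivan White", "Ivan Taylor", "Olivia Jones"]

["Ivan White", "Ivan Taylor", "Olivia Jones"]


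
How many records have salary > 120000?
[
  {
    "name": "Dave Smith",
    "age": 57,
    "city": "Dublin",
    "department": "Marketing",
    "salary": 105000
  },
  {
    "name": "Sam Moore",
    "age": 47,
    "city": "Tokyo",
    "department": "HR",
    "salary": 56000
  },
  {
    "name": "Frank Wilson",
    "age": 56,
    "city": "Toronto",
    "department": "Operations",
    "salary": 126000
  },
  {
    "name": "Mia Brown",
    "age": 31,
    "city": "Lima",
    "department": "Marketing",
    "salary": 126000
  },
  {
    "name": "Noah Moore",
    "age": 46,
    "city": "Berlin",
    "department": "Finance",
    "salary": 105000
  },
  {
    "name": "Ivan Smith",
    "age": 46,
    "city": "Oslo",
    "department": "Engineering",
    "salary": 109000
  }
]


Data: 6 records
Condition: salary > 120000

Checking each record:
  Dave Smith: 105000
  Sam Moore: 56000
  Frank Wilson: 126000 MATCH
  Mia Brown: 126000 MATCH
  Noah Moore: 105000
  Ivan Smith: 109000

Count: 2

2


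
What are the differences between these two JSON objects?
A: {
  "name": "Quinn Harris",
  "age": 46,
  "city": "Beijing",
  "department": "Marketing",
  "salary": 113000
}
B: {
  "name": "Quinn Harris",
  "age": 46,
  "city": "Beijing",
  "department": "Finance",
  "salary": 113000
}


Comparing each field (in key order):
  name: same
  age: same
  city: same
  department: DIFFERENT
  salary: same
Differences:
  department: Marketing -> Finance

1 field(s) changed

1 change: department


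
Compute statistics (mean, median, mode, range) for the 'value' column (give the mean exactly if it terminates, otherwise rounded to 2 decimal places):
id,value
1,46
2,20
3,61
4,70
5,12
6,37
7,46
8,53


Data: [46, 20, 61, 70, 12, 37, 46, 53]
Count: 8
Sum: 345
Mean: 345/8 = 43.125
Sorted: [12, 20, 37, 46, 46, 53, 61, 70]
Median: 46.0
Mode: 46 (2 times)
Range: 70 - 12 = 58
Min: 12, Max: 70

mean=43.125, median=46.0, mode=46, range=58


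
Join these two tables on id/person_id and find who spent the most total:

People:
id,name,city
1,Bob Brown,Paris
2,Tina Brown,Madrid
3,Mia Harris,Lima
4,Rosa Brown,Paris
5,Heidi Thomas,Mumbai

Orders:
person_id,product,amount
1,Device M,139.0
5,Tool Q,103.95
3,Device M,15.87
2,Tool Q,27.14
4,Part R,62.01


Join on: people.id = orders.person_id

Joined rows:
  Bob Brown (Paris) bought Device M for $139.0
  Heidi Thomas (Mumbai) bought Tool Q for $103.95
  Mia Harris (Lima) bought Device M for $15.87
  Tina Brown (Madrid) bought Tool Q for $27.14
  Rosa Brown (Paris) bought Part R for $62.01

Total per person:
  Bob Brown: $139.00
  Heidi Thomas: $103.95
  Rosa Brown: $62.01
  Tina Brown: $27.14
  Mia Harris: $15.87

Top spender: Bob Brown ($139.00)

Bob Brown ($139.00)


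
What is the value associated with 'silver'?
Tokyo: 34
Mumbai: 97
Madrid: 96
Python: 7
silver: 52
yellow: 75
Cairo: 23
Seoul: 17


Looking up key 'silver'
Value: 52

52


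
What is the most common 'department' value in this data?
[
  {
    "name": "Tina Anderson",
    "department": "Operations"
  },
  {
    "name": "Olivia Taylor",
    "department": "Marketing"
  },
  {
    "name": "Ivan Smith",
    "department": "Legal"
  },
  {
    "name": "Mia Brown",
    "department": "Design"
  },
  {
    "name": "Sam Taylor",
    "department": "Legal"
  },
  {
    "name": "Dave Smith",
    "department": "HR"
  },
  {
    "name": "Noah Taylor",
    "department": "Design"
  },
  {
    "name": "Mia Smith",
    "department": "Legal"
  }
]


Counting 'department' values across 8 records:

  Legal: 3 ###
  Design: 2 ##
  Operations: 1 #
  Marketing: 1 #
  HR: 1 #

Most common: Legal (3 times)

Legal (3 times)


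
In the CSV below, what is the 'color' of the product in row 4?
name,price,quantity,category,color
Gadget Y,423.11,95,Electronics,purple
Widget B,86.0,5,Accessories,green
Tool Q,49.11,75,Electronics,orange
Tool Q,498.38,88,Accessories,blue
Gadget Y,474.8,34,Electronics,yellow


Query: Row 4 ('Tool Q'), column 'color'
Value: blue

blue


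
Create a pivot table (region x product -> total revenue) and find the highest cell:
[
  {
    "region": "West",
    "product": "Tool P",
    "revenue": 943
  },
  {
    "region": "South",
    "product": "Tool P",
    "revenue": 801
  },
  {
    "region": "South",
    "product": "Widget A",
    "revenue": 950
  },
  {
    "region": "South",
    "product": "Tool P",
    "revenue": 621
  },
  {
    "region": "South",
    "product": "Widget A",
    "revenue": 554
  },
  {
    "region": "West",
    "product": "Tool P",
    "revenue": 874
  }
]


Pivot: region (rows) x product (columns) -> total revenue

     Tool P        Widget A    
South         1422          1504  
West          1817             0  

Highest: West / Tool P = $1817

West / Tool P = $1817


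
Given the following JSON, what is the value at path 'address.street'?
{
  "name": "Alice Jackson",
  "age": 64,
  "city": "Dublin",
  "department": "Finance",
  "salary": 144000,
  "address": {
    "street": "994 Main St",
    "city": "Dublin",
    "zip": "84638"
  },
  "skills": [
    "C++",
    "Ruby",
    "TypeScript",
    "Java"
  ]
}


Query: address.street
Path: address -> street
Value: 994 Main St

994 Main St


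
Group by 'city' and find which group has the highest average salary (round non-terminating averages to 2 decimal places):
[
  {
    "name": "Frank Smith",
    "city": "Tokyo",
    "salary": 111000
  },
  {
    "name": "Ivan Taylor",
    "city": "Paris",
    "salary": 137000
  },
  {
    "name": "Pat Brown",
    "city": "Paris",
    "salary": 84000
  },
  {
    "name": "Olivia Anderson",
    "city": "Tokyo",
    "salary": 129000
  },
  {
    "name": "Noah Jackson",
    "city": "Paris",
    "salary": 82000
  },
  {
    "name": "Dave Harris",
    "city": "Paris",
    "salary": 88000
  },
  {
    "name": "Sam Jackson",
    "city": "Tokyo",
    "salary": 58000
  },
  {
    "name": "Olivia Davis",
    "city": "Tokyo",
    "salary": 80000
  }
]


Group by: city

Groups:
  Paris: 4 people, avg salary = 391000/4 = $97750
  Tokyo: 4 people, avg salary = 378000/4 = $94500

Highest average salary: Paris ($97750)

Paris ($97750)


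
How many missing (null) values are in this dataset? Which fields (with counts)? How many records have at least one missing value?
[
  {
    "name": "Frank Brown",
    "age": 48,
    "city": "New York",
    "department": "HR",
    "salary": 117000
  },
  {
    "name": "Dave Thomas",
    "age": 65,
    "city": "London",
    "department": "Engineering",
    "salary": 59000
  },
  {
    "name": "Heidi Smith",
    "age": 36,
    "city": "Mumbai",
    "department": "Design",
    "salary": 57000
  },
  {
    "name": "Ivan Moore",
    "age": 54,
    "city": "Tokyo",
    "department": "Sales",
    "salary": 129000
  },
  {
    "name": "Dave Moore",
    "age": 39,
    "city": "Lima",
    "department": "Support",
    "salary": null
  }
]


Checking for missing (null) values in 5 records:

  Frank Brown: complete
  Dave Thomas: complete
  Heidi Smith: complete
  Ivan Moore: complete
  Dave Moore: salary

Per field:
  name: 0 missing
  age: 0 missing
  city: 0 missing
  department: 0 missing
  salary: 1 missing

Total missing values: 1
Records with any missing: 1

1 missing values (salary: 1); 1 incomplete records


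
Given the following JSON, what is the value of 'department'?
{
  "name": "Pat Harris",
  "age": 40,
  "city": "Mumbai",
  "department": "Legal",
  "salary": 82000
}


Looking up field 'department'
Value: Legal

Legal


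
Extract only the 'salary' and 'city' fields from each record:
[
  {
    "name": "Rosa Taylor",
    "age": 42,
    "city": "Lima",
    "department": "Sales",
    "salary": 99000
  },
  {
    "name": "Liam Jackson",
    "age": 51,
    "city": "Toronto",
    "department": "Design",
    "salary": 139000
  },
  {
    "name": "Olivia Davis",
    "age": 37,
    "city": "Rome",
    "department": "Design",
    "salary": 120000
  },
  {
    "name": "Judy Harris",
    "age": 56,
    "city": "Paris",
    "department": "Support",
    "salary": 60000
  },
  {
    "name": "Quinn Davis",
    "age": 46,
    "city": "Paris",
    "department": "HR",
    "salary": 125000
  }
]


Original: 5 records with fields: name, age, city, department, salary
Keep: ['salary', 'city']
Drop: ['name', 'age', 'department']
Result: 5 records, 2 fields each

[
  {
    "salary": 99000,
    "city": "Lima"
  },
  {
    "salary": 139000,
    "city": "Toronto"
  },
  {
    "salary": 120000,
    "city": "Rome"
  },
  {
    "salary": 60000,
    "city": "Paris"
  },
  {
    "salary": 125000,
    "city": "Paris"
  }
]


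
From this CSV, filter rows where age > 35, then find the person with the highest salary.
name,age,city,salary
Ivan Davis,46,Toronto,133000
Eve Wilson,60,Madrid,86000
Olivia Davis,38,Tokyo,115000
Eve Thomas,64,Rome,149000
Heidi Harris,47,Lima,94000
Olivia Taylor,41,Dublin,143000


Filter: age > 35
Sort by: salary (descending)

Filtered records (6):
  Eve Thomas, age 64, salary $149000
  Olivia Taylor, age 41, salary $143000
  Ivan Davis, age 46, salary $133000
  Olivia Davis, age 38, salary $115000
  Heidi Harris, age 47, salary $94000
  Eve Wilson, age 60, salary $86000

Highest salary: Eve Thomas ($149000)

Eve Thomas


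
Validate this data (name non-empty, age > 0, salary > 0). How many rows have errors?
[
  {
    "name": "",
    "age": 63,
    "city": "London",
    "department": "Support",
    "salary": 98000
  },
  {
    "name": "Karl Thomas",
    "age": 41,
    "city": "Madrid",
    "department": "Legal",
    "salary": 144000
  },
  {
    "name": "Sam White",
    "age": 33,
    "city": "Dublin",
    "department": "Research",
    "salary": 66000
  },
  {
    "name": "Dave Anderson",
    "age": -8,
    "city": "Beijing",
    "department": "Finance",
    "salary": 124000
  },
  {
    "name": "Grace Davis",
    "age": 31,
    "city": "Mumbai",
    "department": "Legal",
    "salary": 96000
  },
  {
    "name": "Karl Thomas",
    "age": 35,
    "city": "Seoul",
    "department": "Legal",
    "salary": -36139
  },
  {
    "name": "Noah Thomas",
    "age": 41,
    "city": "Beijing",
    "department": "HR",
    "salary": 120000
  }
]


Validating 7 records:
Rules: name non-empty, age > 0, salary > 0

  Row 1 (???): empty name
  Row 2 (Karl Thomas): OK
  Row 3 (Sam White): OK
  Row 4 (Dave Anderson): negative age: -8
  Row 5 (Grace Davis): OK
  Row 6 (Karl Thomas): negative salary: -36139
  Row 7 (Noah Thomas): OK

Total errors: 3

3 errors


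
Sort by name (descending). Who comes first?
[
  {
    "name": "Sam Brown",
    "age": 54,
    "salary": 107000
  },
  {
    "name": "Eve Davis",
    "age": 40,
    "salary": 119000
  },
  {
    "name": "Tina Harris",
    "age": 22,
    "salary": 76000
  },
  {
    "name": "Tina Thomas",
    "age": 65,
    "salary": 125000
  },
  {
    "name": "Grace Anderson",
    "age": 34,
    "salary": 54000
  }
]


Sort by: name (descending)

Sorted order:
  1. Tina Thomas (name = Tina Thomas)
  2. Tina Harris (name = Tina Harris)
  3. Sam Brown (name = Sam Brown)
  4. Grace Anderson (name = Grace Anderson)
  5. Eve Davis (name = Eve Davis)

First: Tina Thomas

Tina Thomas


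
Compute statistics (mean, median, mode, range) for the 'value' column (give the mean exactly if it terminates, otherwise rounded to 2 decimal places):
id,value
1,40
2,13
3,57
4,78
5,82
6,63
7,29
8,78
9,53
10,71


Data: [40, 13, 57, 78, 82, 63, 29, 78, 53, 71]
Count: 10
Sum: 564
Mean: 564/10 = 56.4
Sorted: [13, 29, 40, 53, 57, 63, 71, 78, 78, 82]
Median: 60.0
Mode: 78 (2 times)
Range: 82 - 13 = 69
Min: 13, Max: 82

mean=56.4, median=60.0, mode=78, range=69


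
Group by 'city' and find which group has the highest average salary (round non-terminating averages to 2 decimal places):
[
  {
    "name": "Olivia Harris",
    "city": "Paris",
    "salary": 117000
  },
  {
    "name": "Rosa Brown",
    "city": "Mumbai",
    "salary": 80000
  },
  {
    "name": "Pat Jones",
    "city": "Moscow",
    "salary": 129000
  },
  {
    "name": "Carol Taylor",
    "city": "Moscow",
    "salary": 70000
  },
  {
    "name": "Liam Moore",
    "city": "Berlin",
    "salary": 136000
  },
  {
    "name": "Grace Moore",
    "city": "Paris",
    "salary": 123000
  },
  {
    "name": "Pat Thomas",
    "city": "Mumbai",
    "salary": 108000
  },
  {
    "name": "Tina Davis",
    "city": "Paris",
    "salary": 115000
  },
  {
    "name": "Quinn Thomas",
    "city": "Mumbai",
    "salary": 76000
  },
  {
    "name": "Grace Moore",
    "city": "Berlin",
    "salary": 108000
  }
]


Group by: city

Groups:
  Berlin: 2 people, avg salary = 244000/2 = $122000
  Moscow: 2 people, avg salary = 199000/2 = $99500
  Mumbai: 3 people, avg salary = 264000/3 = $88000
  Paris: 3 people, avg salary = 355000/3 ≈ $118333.33

Highest average salary: Berlin ($122000)

Berlin ($122000)


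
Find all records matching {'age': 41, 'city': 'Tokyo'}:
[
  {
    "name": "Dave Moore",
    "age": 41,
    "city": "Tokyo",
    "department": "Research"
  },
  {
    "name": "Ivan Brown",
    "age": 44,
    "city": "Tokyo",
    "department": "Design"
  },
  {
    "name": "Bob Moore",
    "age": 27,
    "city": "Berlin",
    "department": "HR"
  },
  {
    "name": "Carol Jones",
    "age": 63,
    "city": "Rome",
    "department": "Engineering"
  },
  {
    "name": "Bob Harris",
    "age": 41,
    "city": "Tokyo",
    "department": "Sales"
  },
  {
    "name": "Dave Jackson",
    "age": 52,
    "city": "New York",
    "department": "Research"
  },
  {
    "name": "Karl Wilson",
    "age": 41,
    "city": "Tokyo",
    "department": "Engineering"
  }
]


Search criteria: {'age': 41, 'city': 'Tokyo'}

Checking 7 records:
  Dave Moore: {age: 41, city: Tokyo} <-- MATCH
  Ivan Brown: {age: 44, city: Tokyo}
  Bob Moore: {age: 27, city: Berlin}
  Carol Jones: {age: 63, city: Rome}
  Bob Harris: {age: 41, city: Tokyo} <-- MATCH
  Dave Jackson: {age: 52, city: New York}
  Karl Wilson: {age: 41, city: Tokyo} <-- MATCH

Matches: ["Dave Moore", "Bob Harris", "Karl Wilson"]

["Dave Moore", "Bob Harris", "Karl Wilson"]


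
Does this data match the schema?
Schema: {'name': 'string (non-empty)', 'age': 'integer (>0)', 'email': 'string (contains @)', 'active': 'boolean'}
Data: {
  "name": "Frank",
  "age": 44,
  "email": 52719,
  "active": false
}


Validating each field against schema:
  name: OK (non-empty string)
  age: OK (positive integer)
  email: FAIL (52719 is not a string)
  active: OK (boolean)

Result: INVALID (1 error: email)

INVALID (1 error: email)


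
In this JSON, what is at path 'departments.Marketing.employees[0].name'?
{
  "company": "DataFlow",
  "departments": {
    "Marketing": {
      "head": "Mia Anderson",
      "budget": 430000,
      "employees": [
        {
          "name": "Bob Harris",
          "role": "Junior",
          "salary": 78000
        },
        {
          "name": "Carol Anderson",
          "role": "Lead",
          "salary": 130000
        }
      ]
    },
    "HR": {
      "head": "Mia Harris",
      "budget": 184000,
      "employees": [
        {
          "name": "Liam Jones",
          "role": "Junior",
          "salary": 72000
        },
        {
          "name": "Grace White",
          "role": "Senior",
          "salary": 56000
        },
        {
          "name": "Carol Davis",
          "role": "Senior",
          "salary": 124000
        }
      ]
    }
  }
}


Path: departments.Marketing.employees[0].name

Navigate:
  -> departments
  -> Marketing
  -> employees[0].name = 'Bob Harris'

Bob Harris


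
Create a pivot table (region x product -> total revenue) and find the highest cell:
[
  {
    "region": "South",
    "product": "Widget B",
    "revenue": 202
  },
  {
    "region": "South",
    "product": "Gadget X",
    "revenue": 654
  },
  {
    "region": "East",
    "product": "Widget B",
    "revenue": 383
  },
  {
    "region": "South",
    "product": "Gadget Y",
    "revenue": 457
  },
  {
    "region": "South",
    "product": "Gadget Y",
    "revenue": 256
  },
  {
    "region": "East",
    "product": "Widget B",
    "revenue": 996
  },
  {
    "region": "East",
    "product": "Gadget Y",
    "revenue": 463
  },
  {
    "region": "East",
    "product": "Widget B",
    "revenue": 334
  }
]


Pivot: region (rows) x product (columns) -> total revenue

     Gadget X      Gadget Y      Widget B    
East             0           463          1713  
South          654           713           202  

Highest: East / Widget B = $1713

East / Widget B = $1713


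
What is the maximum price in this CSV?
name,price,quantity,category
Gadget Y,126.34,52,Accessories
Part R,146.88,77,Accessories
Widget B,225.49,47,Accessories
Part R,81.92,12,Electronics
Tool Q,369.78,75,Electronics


Computing maximum price:
Values: [126.34, 146.88, 225.49, 81.92, 369.78]
Max = 369.78

369.78


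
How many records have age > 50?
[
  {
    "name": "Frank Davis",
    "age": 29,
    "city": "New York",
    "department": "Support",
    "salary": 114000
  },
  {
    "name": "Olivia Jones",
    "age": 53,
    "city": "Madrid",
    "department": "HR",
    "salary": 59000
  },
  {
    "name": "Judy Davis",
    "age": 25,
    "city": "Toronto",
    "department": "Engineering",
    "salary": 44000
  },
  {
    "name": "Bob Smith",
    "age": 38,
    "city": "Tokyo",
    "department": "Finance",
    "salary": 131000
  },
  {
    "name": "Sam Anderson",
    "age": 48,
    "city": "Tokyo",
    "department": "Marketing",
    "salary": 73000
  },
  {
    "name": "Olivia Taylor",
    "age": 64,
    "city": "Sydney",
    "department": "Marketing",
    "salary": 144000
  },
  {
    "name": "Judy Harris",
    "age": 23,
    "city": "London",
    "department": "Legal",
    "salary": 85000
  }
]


Data: 7 records
Condition: age > 50

Checking each record:
  Frank Davis: 29
  Olivia Jones: 53 MATCH
  Judy Davis: 25
  Bob Smith: 38
  Sam Anderson: 48
  Olivia Taylor: 64 MATCH
  Judy Harris: 23

Count: 2

2


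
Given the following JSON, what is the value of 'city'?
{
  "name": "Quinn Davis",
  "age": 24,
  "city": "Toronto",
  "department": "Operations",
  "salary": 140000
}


Looking up field 'city'
Value: Toronto

Toronto


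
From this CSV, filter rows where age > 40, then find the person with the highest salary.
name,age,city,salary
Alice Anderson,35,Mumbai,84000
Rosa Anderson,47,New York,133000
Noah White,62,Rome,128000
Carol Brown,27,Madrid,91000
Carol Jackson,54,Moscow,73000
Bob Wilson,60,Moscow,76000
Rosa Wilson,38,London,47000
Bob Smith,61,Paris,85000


Filter: age > 40
Sort by: salary (descending)

Filtered records (5):
  Rosa Anderson, age 47, salary $133000
  Noah White, age 62, salary $128000
  Bob Smith, age 61, salary $85000
  Bob Wilson, age 60, salary $76000
  Carol Jackson, age 54, salary $73000

Highest salary: Rosa Anderson ($133000)

Rosa Anderson


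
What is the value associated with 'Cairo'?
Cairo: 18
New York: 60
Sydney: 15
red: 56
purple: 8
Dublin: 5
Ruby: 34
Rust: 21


Looking up key 'Cairo'
Value: 18

18


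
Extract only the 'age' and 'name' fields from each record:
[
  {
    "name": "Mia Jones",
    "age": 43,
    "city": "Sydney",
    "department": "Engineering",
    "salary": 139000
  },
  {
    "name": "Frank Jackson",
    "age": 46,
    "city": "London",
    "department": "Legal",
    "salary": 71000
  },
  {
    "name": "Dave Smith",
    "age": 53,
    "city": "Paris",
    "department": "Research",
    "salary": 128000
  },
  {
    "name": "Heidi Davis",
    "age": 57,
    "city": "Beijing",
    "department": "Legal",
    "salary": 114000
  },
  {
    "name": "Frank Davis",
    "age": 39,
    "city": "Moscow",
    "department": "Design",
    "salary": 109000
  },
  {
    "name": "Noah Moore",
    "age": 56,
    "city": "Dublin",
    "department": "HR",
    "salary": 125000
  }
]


Original: 6 records with fields: name, age, city, department, salary
Keep: ['age', 'name']
Drop: ['city', 'department', 'salary']
Result: 6 records, 2 fields each

[
  {
    "age": 43,
    "name": "Mia Jones"
  },
  {
    "age": 46,
    "name": "Frank Jackson"
  },
  {
    "age": 53,
    "name": "Dave Smith"
  },
  {
    "age": 57,
    "name": "Heidi Davis"
  },
  {
    "age": 39,
    "name": "Frank Davis"
  },
  {
    "age": 56,
    "name": "Noah Moore"
  }
]


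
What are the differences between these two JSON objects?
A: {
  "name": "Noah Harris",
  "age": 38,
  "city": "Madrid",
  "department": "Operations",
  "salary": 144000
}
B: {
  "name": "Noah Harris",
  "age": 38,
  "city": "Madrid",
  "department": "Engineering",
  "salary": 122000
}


Comparing each field (in key order):
  name: same
  age: same
  city: same
  department: DIFFERENT
  salary: DIFFERENT
Differences:
  department: Operations -> Engineering
  salary: 144000 -> 122000

2 field(s) changed

2 changes: department, salary


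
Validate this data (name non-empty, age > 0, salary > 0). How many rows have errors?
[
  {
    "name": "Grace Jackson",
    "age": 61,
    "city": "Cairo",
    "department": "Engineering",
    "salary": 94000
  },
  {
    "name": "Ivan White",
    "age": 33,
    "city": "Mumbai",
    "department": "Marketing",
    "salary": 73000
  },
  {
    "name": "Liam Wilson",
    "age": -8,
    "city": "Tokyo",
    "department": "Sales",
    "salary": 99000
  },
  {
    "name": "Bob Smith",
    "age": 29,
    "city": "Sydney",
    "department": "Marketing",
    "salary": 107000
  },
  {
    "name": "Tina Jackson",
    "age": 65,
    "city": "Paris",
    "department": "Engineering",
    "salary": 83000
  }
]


Validating 5 records:
Rules: name non-empty, age > 0, salary > 0

  Row 1 (Grace Jackson): OK
  Row 2 (Ivan White): OK
  Row 3 (Liam Wilson): negative age: -8
  Row 4 (Bob Smith): OK
  Row 5 (Tina Jackson): OK

Total errors: 1

1 errors


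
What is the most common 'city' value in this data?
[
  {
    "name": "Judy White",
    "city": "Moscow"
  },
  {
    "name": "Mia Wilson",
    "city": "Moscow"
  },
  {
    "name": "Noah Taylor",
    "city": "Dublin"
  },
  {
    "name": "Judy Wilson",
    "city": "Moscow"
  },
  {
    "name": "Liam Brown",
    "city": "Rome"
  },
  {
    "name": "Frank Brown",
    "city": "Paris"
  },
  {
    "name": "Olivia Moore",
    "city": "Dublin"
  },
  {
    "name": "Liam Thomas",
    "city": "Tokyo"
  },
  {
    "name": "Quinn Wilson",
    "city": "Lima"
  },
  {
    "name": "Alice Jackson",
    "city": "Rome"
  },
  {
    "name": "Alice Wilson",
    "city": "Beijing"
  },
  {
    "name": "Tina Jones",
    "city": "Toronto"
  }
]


Counting 'city' values across 12 records:

  Moscow: 3 ###
  Dublin: 2 ##
  Rome: 2 ##
  Paris: 1 #
  Tokyo: 1 #
  Lima: 1 #
  Beijing: 1 #
  Toronto: 1 #

Most common: Moscow (3 times)

Moscow (3 times)


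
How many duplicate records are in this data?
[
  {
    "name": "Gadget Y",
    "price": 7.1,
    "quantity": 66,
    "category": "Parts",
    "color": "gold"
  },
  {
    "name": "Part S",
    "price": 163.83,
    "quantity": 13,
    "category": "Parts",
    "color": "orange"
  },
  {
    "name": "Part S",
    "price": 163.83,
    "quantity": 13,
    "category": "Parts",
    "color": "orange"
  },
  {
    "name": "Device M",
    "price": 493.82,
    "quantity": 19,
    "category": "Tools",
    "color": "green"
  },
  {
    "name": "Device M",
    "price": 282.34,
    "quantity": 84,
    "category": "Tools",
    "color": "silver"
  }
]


Checking 5 records for duplicates:

  Row 1: Gadget Y ($7.1, qty 66)
  Row 2: Part S ($163.83, qty 13)
  Row 3: Part S ($163.83, qty 13) <-- DUPLICATE
  Row 4: Device M ($493.82, qty 19)
  Row 5: Device M ($282.34, qty 84)

Duplicates found: 1
Unique records: 4

1 duplicates, 4 unique


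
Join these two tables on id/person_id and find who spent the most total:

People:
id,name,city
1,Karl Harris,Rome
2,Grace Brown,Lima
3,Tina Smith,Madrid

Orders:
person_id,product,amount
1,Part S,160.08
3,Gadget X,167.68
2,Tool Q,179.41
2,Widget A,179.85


Join on: people.id = orders.person_id

Joined rows:
  Karl Harris (Rome) bought Part S for $160.08
  Tina Smith (Madrid) bought Gadget X for $167.68
  Grace Brown (Lima) bought Tool Q for $179.41
  Grace Brown (Lima) bought Widget A for $179.85

Total per person:
  Grace Brown: $359.26
  Tina Smith: $167.68
  Karl Harris: $160.08

Top spender: Grace Brown ($359.26)

Grace Brown ($359.26)


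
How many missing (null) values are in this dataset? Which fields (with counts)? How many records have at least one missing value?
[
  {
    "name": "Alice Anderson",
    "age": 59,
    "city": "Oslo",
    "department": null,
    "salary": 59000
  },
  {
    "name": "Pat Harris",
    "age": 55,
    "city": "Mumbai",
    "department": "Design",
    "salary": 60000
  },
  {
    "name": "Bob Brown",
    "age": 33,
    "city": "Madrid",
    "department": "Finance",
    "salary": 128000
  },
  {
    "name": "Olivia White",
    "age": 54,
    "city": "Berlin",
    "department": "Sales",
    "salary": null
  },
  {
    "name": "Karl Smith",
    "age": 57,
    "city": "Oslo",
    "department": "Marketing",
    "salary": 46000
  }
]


Checking for missing (null) values in 5 records:

  Alice Anderson: department
  Pat Harris: complete
  Bob Brown: complete
  Olivia White: salary
  Karl Smith: complete

Per field:
  name: 0 missing
  age: 0 missing
  city: 0 missing
  department: 1 missing
  salary: 1 missing

Total missing values: 2
Records with any missing: 2

2 missing values (department: 1, salary: 1); 2 incomplete records


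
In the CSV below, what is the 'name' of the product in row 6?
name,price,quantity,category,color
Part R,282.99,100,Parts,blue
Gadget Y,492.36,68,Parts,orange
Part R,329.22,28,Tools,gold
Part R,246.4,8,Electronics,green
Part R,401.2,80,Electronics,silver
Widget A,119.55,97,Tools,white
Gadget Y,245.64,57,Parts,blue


Query: Row 6 ('Widget A'), column 'name'
Value: Widget A

Widget A
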